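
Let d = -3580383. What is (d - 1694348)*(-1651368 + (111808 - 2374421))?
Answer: 20645196914111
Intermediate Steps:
(d - 1694348)*(-1651368 + (111808 - 2374421)) = (-3580383 - 1694348)*(-1651368 + (111808 - 2374421)) = -5274731*(-1651368 - 2262613) = -5274731*(-3913981) = 20645196914111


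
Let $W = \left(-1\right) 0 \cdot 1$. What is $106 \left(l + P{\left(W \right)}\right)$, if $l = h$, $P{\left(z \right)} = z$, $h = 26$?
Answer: $2756$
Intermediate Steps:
$W = 0$ ($W = 0 \cdot 1 = 0$)
$l = 26$
$106 \left(l + P{\left(W \right)}\right) = 106 \left(26 + 0\right) = 106 \cdot 26 = 2756$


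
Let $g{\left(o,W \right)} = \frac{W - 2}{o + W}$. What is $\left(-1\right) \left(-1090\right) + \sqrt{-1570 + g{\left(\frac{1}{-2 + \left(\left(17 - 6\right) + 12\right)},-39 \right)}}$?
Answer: $1090 + \frac{i \sqrt{1049820382}}{818} \approx 1090.0 + 39.61 i$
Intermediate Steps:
$g{\left(o,W \right)} = \frac{-2 + W}{W + o}$
$\left(-1\right) \left(-1090\right) + \sqrt{-1570 + g{\left(\frac{1}{-2 + \left(\left(17 - 6\right) + 12\right)},-39 \right)}} = \left(-1\right) \left(-1090\right) + \sqrt{-1570 + \frac{-2 - 39}{-39 + \frac{1}{-2 + \left(\left(17 - 6\right) + 12\right)}}} = 1090 + \sqrt{-1570 + \frac{1}{-39 + \frac{1}{-2 + \left(11 + 12\right)}} \left(-41\right)} = 1090 + \sqrt{-1570 + \frac{1}{-39 + \frac{1}{-2 + 23}} \left(-41\right)} = 1090 + \sqrt{-1570 + \frac{1}{-39 + \frac{1}{21}} \left(-41\right)} = 1090 + \sqrt{-1570 + \frac{1}{- \frac{818}{21}} \left(-41\right)} = 1090 + \sqrt{-1570 - - \frac{861}{818}} = 1090 + \sqrt{-1570 + \frac{861}{818}} = 1090 + \sqrt{- \frac{1283399}{818}} = 1090 + \frac{i \sqrt{1049820382}}{818}$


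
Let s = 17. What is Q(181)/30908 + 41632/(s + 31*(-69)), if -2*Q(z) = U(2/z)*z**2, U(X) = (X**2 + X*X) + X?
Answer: -643577213/32793388 ≈ -19.625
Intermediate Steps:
U(X) = X + 2*X**2 (U(X) = (X**2 + X**2) + X = 2*X**2 + X = X + 2*X**2)
Q(z) = -z*(1 + 4/z) (Q(z) = -(2/z)*(1 + 2*(2/z))*z**2/2 = -(2/z)*(1 + 4/z)*z**2/2 = -2*(1 + 4/z)/z*z**2/2 = -z*(1 + 4/z))
Q(181)/30908 + 41632/(s + 31*(-69)) = (-4 - 1*181)/30908 + 41632/(17 + 31*(-69)) = (-4 - 181)*(1/30908) + 41632/(17 - 2139) = -185*1/30908 + 41632/(-2122) = -185/30908 + 41632*(-1/2122) = -185/30908 - 20816/1061 = -643577213/32793388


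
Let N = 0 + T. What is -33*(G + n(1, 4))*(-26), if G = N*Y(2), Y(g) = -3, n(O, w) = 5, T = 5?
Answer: -8580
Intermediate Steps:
N = 5 (N = 0 + 5 = 5)
G = -15 (G = 5*(-3) = -15)
-33*(G + n(1, 4))*(-26) = -33*(-15 + 5)*(-26) = -33*(-10)*(-26) = 330*(-26) = -8580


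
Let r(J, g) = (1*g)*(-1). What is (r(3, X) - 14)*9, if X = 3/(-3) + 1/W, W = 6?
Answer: -237/2 ≈ -118.50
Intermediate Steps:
X = -5/6 (X = 3/(-3) + 1/6 = 3*(-1/3) + 1*(1/6) = -1 + 1/6 = -5/6 ≈ -0.83333)
r(J, g) = -g (r(J, g) = g*(-1) = -g)
(r(3, X) - 14)*9 = (-1*(-5/6) - 14)*9 = (5/6 - 14)*9 = -79/6*9 = -237/2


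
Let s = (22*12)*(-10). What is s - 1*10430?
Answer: -13070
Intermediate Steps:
s = -2640 (s = 264*(-10) = -2640)
s - 1*10430 = -2640 - 1*10430 = -2640 - 10430 = -13070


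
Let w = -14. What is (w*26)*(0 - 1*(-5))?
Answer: -1820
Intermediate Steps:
(w*26)*(0 - 1*(-5)) = (-14*26)*(0 - 1*(-5)) = -364*(0 + 5) = -364*5 = -1820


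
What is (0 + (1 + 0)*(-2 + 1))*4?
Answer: -4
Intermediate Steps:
(0 + (1 + 0)*(-2 + 1))*4 = (0 + 1*(-1))*4 = (0 - 1)*4 = -1*4 = -4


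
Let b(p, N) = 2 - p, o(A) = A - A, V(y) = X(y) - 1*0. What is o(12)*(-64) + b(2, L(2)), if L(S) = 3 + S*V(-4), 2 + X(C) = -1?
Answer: 0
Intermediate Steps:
X(C) = -3 (X(C) = -2 - 1 = -3)
V(y) = -3 (V(y) = -3 - 1*0 = -3 + 0 = -3)
L(S) = 3 - 3*S (L(S) = 3 + S*(-3) = 3 - 3*S)
o(A) = 0
o(12)*(-64) + b(2, L(2)) = 0*(-64) + (2 - 1*2) = 0 + (2 - 2) = 0 + 0 = 0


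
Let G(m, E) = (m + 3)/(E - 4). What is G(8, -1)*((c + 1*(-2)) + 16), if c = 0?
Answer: -154/5 ≈ -30.800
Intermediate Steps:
G(m, E) = (3 + m)/(-4 + E)
G(8, -1)*((c + 1*(-2)) + 16) = ((3 + 8)/(-4 - 1))*((0 + 1*(-2)) + 16) = (11/(-5))*((0 - 2) + 16) = (-1/5*11)*(-2 + 16) = -11/5*14 = -154/5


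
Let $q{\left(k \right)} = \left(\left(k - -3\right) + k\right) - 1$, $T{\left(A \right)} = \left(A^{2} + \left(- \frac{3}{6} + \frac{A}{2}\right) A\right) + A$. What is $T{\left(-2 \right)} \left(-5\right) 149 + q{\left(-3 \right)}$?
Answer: $-3729$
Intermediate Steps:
$T{\left(A \right)} = A + A^{2} + A \left(- \frac{1}{2} + \frac{A}{2}\right)$ ($T{\left(A \right)} = \left(A^{2} + \left(\left(-3\right) \frac{1}{6} + A \frac{1}{2}\right) A\right) + A = \left(A^{2} + \left(- \frac{1}{2} + \frac{A}{2}\right) A\right) + A = \left(A^{2} + A \left(- \frac{1}{2} + \frac{A}{2}\right)\right) + A = A + A^{2} + A \left(- \frac{1}{2} + \frac{A}{2}\right)$)
$q{\left(k \right)} = 2 + 2 k$ ($q{\left(k \right)} = \left(\left(k + 3\right) + k\right) - 1 = \left(\left(3 + k\right) + k\right) - 1 = \left(3 + 2 k\right) - 1 = 2 + 2 k$)
$T{\left(-2 \right)} \left(-5\right) 149 + q{\left(-3 \right)} = \frac{1}{2} \left(-2\right) \left(1 + 3 \left(-2\right)\right) \left(-5\right) 149 + \left(2 + 2 \left(-3\right)\right) = \frac{1}{2} \left(-2\right) \left(1 - 6\right) \left(-5\right) 149 + \left(2 - 6\right) = \frac{1}{2} \left(-2\right) \left(-5\right) \left(-5\right) 149 - 4 = 5 \left(-5\right) 149 - 4 = \left(-25\right) 149 - 4 = -3725 - 4 = -3729$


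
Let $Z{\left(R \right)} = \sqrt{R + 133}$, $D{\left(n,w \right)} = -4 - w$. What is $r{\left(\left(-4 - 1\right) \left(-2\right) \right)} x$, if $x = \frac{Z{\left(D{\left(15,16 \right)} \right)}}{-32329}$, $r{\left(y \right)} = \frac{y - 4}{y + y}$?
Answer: $- \frac{3 \sqrt{113}}{323290} \approx -9.8643 \cdot 10^{-5}$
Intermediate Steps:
$r{\left(y \right)} = \frac{-4 + y}{2 y}$
$Z{\left(R \right)} = \sqrt{133 + R}$
$x = - \frac{\sqrt{113}}{32329}$ ($x = \frac{\sqrt{133 - 20}}{-32329} = \sqrt{133 - 20} \left(- \frac{1}{32329}\right) = \sqrt{113} \left(- \frac{1}{32329}\right) = - \frac{\sqrt{113}}{32329} \approx -0.00032881$)
$r{\left(\left(-4 - 1\right) \left(-2\right) \right)} x = \frac{-4 + \left(-4 - 1\right) \left(-2\right)}{2 \left(-4 - 1\right) \left(-2\right)} \left(- \frac{\sqrt{113}}{32329}\right) = \frac{-4 - -10}{2 \left(\left(-5\right) \left(-2\right)\right)} \left(- \frac{\sqrt{113}}{32329}\right) = \frac{-4 + 10}{2 \cdot 10} \left(- \frac{\sqrt{113}}{32329}\right) = \frac{1}{2} \cdot \frac{1}{10} \cdot 6 \left(- \frac{\sqrt{113}}{32329}\right) = \frac{3 \left(- \frac{\sqrt{113}}{32329}\right)}{10} = - \frac{3 \sqrt{113}}{323290}$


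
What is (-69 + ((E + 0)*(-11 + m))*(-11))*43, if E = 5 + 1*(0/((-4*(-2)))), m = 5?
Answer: 11223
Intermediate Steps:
E = 5 (E = 5 + 1*(0/8) = 5 + 1*(0*(⅛)) = 5 + 1*0 = 5 + 0 = 5)
(-69 + ((E + 0)*(-11 + m))*(-11))*43 = (-69 + ((5 + 0)*(-11 + 5))*(-11))*43 = (-69 + (5*(-6))*(-11))*43 = (-69 - 30*(-11))*43 = (-69 + 330)*43 = 261*43 = 11223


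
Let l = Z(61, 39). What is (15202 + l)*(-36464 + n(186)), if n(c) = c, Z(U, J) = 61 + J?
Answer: -555125956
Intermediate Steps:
l = 100 (l = 61 + 39 = 100)
(15202 + l)*(-36464 + n(186)) = (15202 + 100)*(-36464 + 186) = 15302*(-36278) = -555125956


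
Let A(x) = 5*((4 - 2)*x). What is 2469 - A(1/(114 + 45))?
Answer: 392561/159 ≈ 2468.9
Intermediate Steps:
A(x) = 10*x (A(x) = 5*(2*x) = 10*x)
2469 - A(1/(114 + 45)) = 2469 - 10/(114 + 45) = 2469 - 10/159 = 392561/159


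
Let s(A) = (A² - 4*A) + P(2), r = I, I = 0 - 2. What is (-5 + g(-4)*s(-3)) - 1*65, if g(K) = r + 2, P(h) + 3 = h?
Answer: -70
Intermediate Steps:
I = -2
P(h) = -3 + h
r = -2
g(K) = 0 (g(K) = -2 + 2 = 0)
s(A) = -1 + A² - 4*A (s(A) = (A² - 4*A) + (-3 + 2) = (A² - 4*A) - 1 = -1 + A² - 4*A)
(-5 + g(-4)*s(-3)) - 1*65 = (-5 + 0*(-1 + (-3)² - 4*(-3))) - 1*65 = (-5 + 0*(-1 + 9 + 12)) - 65 = (-5 + 0*20) - 65 = (-5 + 0) - 65 = -5 - 65 = -70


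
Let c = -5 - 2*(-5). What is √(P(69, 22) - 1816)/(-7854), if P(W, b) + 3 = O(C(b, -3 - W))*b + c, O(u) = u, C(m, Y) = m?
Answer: -I*√1330/7854 ≈ -0.0046434*I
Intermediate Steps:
c = 5 (c = -5 + 10 = 5)
P(W, b) = 2 + b² (P(W, b) = -3 + (b*b + 5) = -3 + (b² + 5) = -3 + (5 + b²) = 2 + b²)
√(P(69, 22) - 1816)/(-7854) = √((2 + 22²) - 1816)/(-7854) = √((2 + 484) - 1816)*(-1/7854) = √(486 - 1816)*(-1/7854) = √(-1330)*(-1/7854) = (I*√1330)*(-1/7854) = -I*√1330/7854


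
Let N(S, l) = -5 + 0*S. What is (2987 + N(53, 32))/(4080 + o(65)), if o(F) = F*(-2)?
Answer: 1491/1975 ≈ 0.75494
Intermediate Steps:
N(S, l) = -5 (N(S, l) = -5 + 0 = -5)
o(F) = -2*F
(2987 + N(53, 32))/(4080 + o(65)) = (2987 - 5)/(4080 - 2*65) = 2982/(4080 - 130) = 2982/3950 = 2982*(1/3950) = 1491/1975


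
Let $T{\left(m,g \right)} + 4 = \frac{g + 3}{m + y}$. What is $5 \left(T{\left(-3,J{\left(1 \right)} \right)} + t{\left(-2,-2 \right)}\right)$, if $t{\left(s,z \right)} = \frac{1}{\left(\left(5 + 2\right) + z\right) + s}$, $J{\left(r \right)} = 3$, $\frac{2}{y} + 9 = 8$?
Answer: $- \frac{73}{3} \approx -24.333$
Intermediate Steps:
$y = -2$ ($y = \frac{2}{-9 + 8} = \frac{2}{-1} = 2 \left(-1\right) = -2$)
$T{\left(m,g \right)} = -4 + \frac{3 + g}{-2 + m}$ ($T{\left(m,g \right)} = -4 + \frac{g + 3}{m - 2} = -4 + \frac{3 + g}{-2 + m}$)
$t{\left(s,z \right)} = \frac{1}{7 + s + z}$ ($t{\left(s,z \right)} = \frac{1}{\left(7 + z\right) + s} = \frac{1}{7 + s + z}$)
$5 \left(T{\left(-3,J{\left(1 \right)} \right)} + t{\left(-2,-2 \right)}\right) = 5 \left(\frac{11 + 3 - -12}{-2 - 3} + \frac{1}{7 - 2 - 2}\right) = 5 \left(\frac{11 + 3 + 12}{-5} + \frac{1}{3}\right) = 5 \left(\left(- \frac{1}{5}\right) 26 + \frac{1}{3}\right) = 5 \left(- \frac{26}{5} + \frac{1}{3}\right) = 5 \left(- \frac{73}{15}\right) = - \frac{73}{3}$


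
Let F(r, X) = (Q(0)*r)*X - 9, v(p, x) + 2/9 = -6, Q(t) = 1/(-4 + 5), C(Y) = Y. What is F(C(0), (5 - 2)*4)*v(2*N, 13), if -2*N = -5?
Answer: 56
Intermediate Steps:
N = 5/2 (N = -1/2*(-5) = 5/2 ≈ 2.5000)
Q(t) = 1 (Q(t) = 1/1 = 1)
v(p, x) = -56/9 (v(p, x) = -2/9 - 6 = -56/9)
F(r, X) = -9 + X*r (F(r, X) = (1*r)*X - 9 = r*X - 9 = X*r - 9 = -9 + X*r)
F(C(0), (5 - 2)*4)*v(2*N, 13) = (-9 + ((5 - 2)*4)*0)*(-56/9) = (-9 + (3*4)*0)*(-56/9) = (-9 + 12*0)*(-56/9) = (-9 + 0)*(-56/9) = -9*(-56/9) = 56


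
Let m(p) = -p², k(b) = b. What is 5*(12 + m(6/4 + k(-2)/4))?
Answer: 55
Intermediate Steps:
5*(12 + m(6/4 + k(-2)/4)) = 5*(12 - (6/4 - 2/4)²) = 5*(12 - (6*(¼) - 2*¼)²) = 5*(12 - (3/2 - ½)²) = 5*(12 - 1*1²) = 5*(12 - 1*1) = 5*(12 - 1) = 5*11 = 55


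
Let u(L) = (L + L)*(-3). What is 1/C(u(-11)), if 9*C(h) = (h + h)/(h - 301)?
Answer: -705/44 ≈ -16.023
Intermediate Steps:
u(L) = -6*L (u(L) = (2*L)*(-3) = -6*L)
C(h) = 2*h/(9*(-301 + h)) (C(h) = ((h + h)/(h - 301))/9 = ((2*h)/(-301 + h))/9 = (2*h/(-301 + h))/9 = 2*h/(9*(-301 + h)))
1/C(u(-11)) = 1/(2*(-6*(-11))/(9*(-301 - 6*(-11)))) = 1/((2/9)*66/(-301 + 66)) = 1/((2/9)*66/(-235)) = 1/((2/9)*66*(-1/235)) = 1/(-44/705) = -705/44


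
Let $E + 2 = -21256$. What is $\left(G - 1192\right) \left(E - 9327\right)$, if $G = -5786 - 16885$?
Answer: $729849855$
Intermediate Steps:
$E = -21258$ ($E = -2 - 21256 = -21258$)
$G = -22671$
$\left(G - 1192\right) \left(E - 9327\right) = \left(-22671 - 1192\right) \left(-21258 - 9327\right) = \left(-23863\right) \left(-30585\right) = 729849855$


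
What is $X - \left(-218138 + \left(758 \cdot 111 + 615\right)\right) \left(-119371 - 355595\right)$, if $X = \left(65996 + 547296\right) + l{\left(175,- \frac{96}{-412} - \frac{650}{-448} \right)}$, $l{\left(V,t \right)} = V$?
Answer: $-63352726443$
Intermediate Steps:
$X = 613467$ ($X = \left(65996 + 547296\right) + 175 = 613292 + 175 = 613467$)
$X - \left(-218138 + \left(758 \cdot 111 + 615\right)\right) \left(-119371 - 355595\right) = 613467 - \left(-218138 + \left(758 \cdot 111 + 615\right)\right) \left(-119371 - 355595\right) = 613467 - \left(-218138 + \left(84138 + 615\right)\right) \left(-474966\right) = 613467 - \left(-218138 + 84753\right) \left(-474966\right) = 613467 - \left(-133385\right) \left(-474966\right) = 613467 - 63353339910 = -63352726443$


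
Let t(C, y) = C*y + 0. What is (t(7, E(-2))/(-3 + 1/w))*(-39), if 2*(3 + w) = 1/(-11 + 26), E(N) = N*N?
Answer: 32396/99 ≈ 327.23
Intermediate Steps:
E(N) = N**2
w = -89/30 (w = -3 + 1/(2*(-11 + 26)) = -3 + (1/2)/15 = -3 + (1/2)*(1/15) = -3 + 1/30 = -89/30 ≈ -2.9667)
t(C, y) = C*y
(t(7, E(-2))/(-3 + 1/w))*(-39) = ((7*(-2)**2)/(-3 + 1/(-89/30)))*(-39) = ((7*4)/(-3 - 30/89))*(-39) = (28/(-297/89))*(-39) = (28*(-89/297))*(-39) = -2492/297*(-39) = 32396/99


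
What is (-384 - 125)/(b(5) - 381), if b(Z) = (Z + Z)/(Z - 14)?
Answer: 4581/3439 ≈ 1.3321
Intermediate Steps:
b(Z) = 2*Z/(-14 + Z) (b(Z) = (2*Z)/(-14 + Z) = 2*Z/(-14 + Z))
(-384 - 125)/(b(5) - 381) = (-384 - 125)/(2*5/(-14 + 5) - 381) = -509/(2*5/(-9) - 381) = -509/(2*5*(-⅑) - 381) = -509/(-10/9 - 381) = -509/(-3439/9) = -509*(-9/3439) = 4581/3439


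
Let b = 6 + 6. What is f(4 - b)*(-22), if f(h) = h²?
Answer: -1408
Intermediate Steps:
b = 12
f(4 - b)*(-22) = (4 - 1*12)²*(-22) = (4 - 12)²*(-22) = (-8)²*(-22) = 64*(-22) = -1408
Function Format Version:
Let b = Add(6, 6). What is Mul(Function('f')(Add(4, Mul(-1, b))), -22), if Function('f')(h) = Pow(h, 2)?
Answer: -1408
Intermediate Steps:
b = 12
Mul(Function('f')(Add(4, Mul(-1, b))), -22) = Mul(Pow(Add(4, Mul(-1, 12)), 2), -22) = Mul(Pow(Add(4, -12), 2), -22) = Mul(Pow(-8, 2), -22) = Mul(64, -22) = -1408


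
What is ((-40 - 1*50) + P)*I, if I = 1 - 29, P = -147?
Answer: 6636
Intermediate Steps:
I = -28
((-40 - 1*50) + P)*I = ((-40 - 1*50) - 147)*(-28) = ((-40 - 50) - 147)*(-28) = (-90 - 147)*(-28) = -237*(-28) = 6636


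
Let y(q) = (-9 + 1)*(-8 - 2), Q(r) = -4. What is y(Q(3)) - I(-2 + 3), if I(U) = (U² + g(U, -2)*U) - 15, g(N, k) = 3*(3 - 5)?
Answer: 100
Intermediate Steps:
g(N, k) = -6 (g(N, k) = 3*(-2) = -6)
I(U) = -15 + U² - 6*U (I(U) = (U² - 6*U) - 15 = -15 + U² - 6*U)
y(q) = 80 (y(q) = -8*(-10) = 80)
y(Q(3)) - I(-2 + 3) = 80 - (-15 + (-2 + 3)² - 6*(-2 + 3)) = 80 - (-15 + 1² - 6*1) = 80 - (-15 + 1 - 6) = 80 - 1*(-20) = 80 + 20 = 100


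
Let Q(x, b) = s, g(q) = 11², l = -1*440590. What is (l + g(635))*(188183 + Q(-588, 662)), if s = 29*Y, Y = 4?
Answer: -82939872231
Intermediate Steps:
l = -440590
s = 116 (s = 29*4 = 116)
g(q) = 121
Q(x, b) = 116
(l + g(635))*(188183 + Q(-588, 662)) = (-440590 + 121)*(188183 + 116) = -440469*188299 = -82939872231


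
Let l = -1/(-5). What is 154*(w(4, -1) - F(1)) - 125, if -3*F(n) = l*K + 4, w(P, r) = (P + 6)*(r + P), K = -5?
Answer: 4649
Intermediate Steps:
l = ⅕ (l = -1*(-⅕) = ⅕ ≈ 0.20000)
w(P, r) = (6 + P)*(P + r)
F(n) = -1 (F(n) = -((⅕)*(-5) + 4)/3 = -(-1 + 4)/3 = -⅓*3 = -1)
154*(w(4, -1) - F(1)) - 125 = 154*((4² + 6*4 + 6*(-1) + 4*(-1)) - 1*(-1)) - 125 = 154*((16 + 24 - 6 - 4) + 1) - 125 = 154*(30 + 1) - 125 = 154*31 - 125 = 4774 - 125 = 4649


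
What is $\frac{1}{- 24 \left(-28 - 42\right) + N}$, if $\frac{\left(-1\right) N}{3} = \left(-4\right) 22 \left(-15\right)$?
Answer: $- \frac{1}{2280} \approx -0.0004386$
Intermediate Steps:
$N = -3960$ ($N = - 3 \left(-4\right) 22 \left(-15\right) = - 3 \left(\left(-88\right) \left(-15\right)\right) = \left(-3\right) 1320 = -3960$)
$\frac{1}{- 24 \left(-28 - 42\right) + N} = \frac{1}{- 24 \left(-28 - 42\right) - 3960} = \frac{1}{\left(-24\right) \left(-70\right) - 3960} = \frac{1}{1680 - 3960} = \frac{1}{-2280} = - \frac{1}{2280}$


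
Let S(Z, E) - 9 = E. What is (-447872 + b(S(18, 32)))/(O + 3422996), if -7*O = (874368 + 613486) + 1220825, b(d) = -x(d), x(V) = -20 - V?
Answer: -3134677/21252293 ≈ -0.14750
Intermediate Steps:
S(Z, E) = 9 + E
b(d) = 20 + d (b(d) = -(-20 - d) = 20 + d)
O = -2708679/7 (O = -((874368 + 613486) + 1220825)/7 = -(1487854 + 1220825)/7 = -1/7*2708679 = -2708679/7 ≈ -3.8695e+5)
(-447872 + b(S(18, 32)))/(O + 3422996) = (-447872 + (20 + (9 + 32)))/(-2708679/7 + 3422996) = (-447872 + (20 + 41))/(21252293/7) = (-447872 + 61)*(7/21252293) = -447811*7/21252293 = -3134677/21252293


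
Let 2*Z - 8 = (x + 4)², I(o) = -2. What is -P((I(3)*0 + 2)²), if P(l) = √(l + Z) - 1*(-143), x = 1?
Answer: -143 - √82/2 ≈ -147.53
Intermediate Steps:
Z = 33/2 (Z = 4 + (1 + 4)²/2 = 4 + (½)*5² = 4 + (½)*25 = 4 + 25/2 = 33/2 ≈ 16.500)
P(l) = 143 + √(33/2 + l) (P(l) = √(l + 33/2) - 1*(-143) = √(33/2 + l) + 143 = 143 + √(33/2 + l))
-P((I(3)*0 + 2)²) = -(143 + √(66 + 4*(-2*0 + 2)²)/2) = -(143 + √(66 + 4*(0 + 2)²)/2) = -(143 + √(66 + 4*2²)/2) = -(143 + √(66 + 4*4)/2) = -(143 + √(66 + 16)/2) = -(143 + √82/2) = -143 - √82/2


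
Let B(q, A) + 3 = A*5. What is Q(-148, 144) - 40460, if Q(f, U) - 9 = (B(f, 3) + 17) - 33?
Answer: -40455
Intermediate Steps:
B(q, A) = -3 + 5*A (B(q, A) = -3 + A*5 = -3 + 5*A)
Q(f, U) = 5 (Q(f, U) = 9 + (((-3 + 5*3) + 17) - 33) = 9 + (((-3 + 15) + 17) - 33) = 9 + ((12 + 17) - 33) = 9 + (29 - 33) = 9 - 4 = 5)
Q(-148, 144) - 40460 = 5 - 40460 = -40455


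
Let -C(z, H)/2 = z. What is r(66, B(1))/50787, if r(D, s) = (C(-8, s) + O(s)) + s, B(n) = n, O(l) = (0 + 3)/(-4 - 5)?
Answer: 50/152361 ≈ 0.00032817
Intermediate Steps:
C(z, H) = -2*z
O(l) = -⅓ (O(l) = 3/(-9) = 3*(-⅑) = -⅓)
r(D, s) = 47/3 + s (r(D, s) = (-2*(-8) - ⅓) + s = (16 - ⅓) + s = 47/3 + s)
r(66, B(1))/50787 = (47/3 + 1)/50787 = (50/3)*(1/50787) = 50/152361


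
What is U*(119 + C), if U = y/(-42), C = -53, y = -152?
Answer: 1672/7 ≈ 238.86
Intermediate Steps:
U = 76/21 (U = -152/(-42) = -152*(-1/42) = 76/21 ≈ 3.6190)
U*(119 + C) = 76*(119 - 53)/21 = (76/21)*66 = 1672/7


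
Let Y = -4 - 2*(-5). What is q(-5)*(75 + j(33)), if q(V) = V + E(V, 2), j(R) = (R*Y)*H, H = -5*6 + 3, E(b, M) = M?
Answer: 15813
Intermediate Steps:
H = -27 (H = -30 + 3 = -27)
Y = 6 (Y = -4 + 10 = 6)
j(R) = -162*R (j(R) = (R*6)*(-27) = (6*R)*(-27) = -162*R)
q(V) = 2 + V (q(V) = V + 2 = 2 + V)
q(-5)*(75 + j(33)) = (2 - 5)*(75 - 162*33) = -3*(75 - 5346) = -3*(-5271) = 15813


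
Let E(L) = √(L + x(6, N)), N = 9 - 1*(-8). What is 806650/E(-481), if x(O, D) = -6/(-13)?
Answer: -806650*I*√81211/6247 ≈ -36798.0*I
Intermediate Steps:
N = 17 (N = 9 + 8 = 17)
x(O, D) = 6/13 (x(O, D) = -6*(-1/13) = 6/13)
E(L) = √(6/13 + L) (E(L) = √(L + 6/13) = √(6/13 + L))
806650/E(-481) = 806650/((√(78 + 169*(-481))/13)) = 806650/((√(78 - 81289)/13)) = 806650/((√(-81211)/13)) = 806650/(((I*√81211)/13)) = 806650/((I*√81211/13)) = 806650*(-I*√81211/6247) = -806650*I*√81211/6247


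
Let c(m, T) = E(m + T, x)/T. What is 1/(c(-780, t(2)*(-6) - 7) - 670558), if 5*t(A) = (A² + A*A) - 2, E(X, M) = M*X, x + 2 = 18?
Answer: -71/47546082 ≈ -1.4933e-6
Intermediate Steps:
x = 16 (x = -2 + 18 = 16)
t(A) = -⅖ + 2*A²/5 (t(A) = ((A² + A*A) - 2)/5 = ((A² + A²) - 2)/5 = (2*A² - 2)/5 = (-2 + 2*A²)/5 = -⅖ + 2*A²/5)
c(m, T) = (16*T + 16*m)/T (c(m, T) = (16*(m + T))/T = (16*(T + m))/T = (16*T + 16*m)/T)
1/(c(-780, t(2)*(-6) - 7) - 670558) = 1/((16 + 16*(-780)/((-⅖ + (⅖)*2²)*(-6) - 7)) - 670558) = 1/((16 + 16*(-780)/((-⅖ + (⅖)*4)*(-6) - 7)) - 670558) = 1/((16 + 16*(-780)/((-⅖ + 8/5)*(-6) - 7)) - 670558) = 1/((16 + 16*(-780)/((6/5)*(-6) - 7)) - 670558) = 1/((16 + 16*(-780)/(-36/5 - 7)) - 670558) = 1/((16 + 16*(-780)/(-71/5)) - 670558) = 1/((16 + 16*(-780)*(-5/71)) - 670558) = 1/((16 + 62400/71) - 670558) = 1/(63536/71 - 670558) = 1/(-47546082/71) = -71/47546082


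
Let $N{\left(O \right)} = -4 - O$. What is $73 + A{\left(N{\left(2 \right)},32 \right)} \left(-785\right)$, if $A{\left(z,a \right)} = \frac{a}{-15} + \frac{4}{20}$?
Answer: $\frac{4772}{3} \approx 1590.7$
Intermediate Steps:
$A{\left(z,a \right)} = \frac{1}{5} - \frac{a}{15}$ ($A{\left(z,a \right)} = a \left(- \frac{1}{15}\right) + 4 \cdot \frac{1}{20} = - \frac{a}{15} + \frac{1}{5} = \frac{1}{5} - \frac{a}{15}$)
$73 + A{\left(N{\left(2 \right)},32 \right)} \left(-785\right) = 73 + \left(\frac{1}{5} - \frac{32}{15}\right) \left(-785\right) = 73 - - \frac{4553}{3} = 73 + \frac{4553}{3} = \frac{4772}{3}$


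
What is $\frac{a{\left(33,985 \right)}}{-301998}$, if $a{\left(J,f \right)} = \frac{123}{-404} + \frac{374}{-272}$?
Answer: $\frac{1357}{244014384} \approx 5.5611 \cdot 10^{-6}$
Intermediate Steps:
$a{\left(J,f \right)} = - \frac{1357}{808}$ ($a{\left(J,f \right)} = 123 \left(- \frac{1}{404}\right) + 374 \left(- \frac{1}{272}\right) = - \frac{123}{404} - \frac{11}{8} = - \frac{1357}{808}$)
$\frac{a{\left(33,985 \right)}}{-301998} = - \frac{1357}{808 \left(-301998\right)} = \left(- \frac{1357}{808}\right) \left(- \frac{1}{301998}\right) = \frac{1357}{244014384}$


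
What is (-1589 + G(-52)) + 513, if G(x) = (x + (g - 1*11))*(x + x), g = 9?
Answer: 4540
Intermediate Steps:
G(x) = 2*x*(-2 + x) (G(x) = (x + (9 - 1*11))*(x + x) = (x + (9 - 11))*(2*x) = (x - 2)*(2*x) = (-2 + x)*(2*x) = 2*x*(-2 + x))
(-1589 + G(-52)) + 513 = (-1589 + 2*(-52)*(-2 - 52)) + 513 = (-1589 + 2*(-52)*(-54)) + 513 = (-1589 + 5616) + 513 = 4027 + 513 = 4540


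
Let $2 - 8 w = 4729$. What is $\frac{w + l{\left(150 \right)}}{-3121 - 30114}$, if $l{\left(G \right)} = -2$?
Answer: $\frac{279}{15640} \approx 0.017839$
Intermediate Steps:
$w = - \frac{4727}{8}$ ($w = \frac{1}{4} - \frac{4729}{8} = - \frac{4727}{8} \approx -590.88$)
$\frac{w + l{\left(150 \right)}}{-3121 - 30114} = \frac{- \frac{4727}{8} - 2}{-3121 - 30114} = - \frac{4743}{8 \left(-33235\right)} = \left(- \frac{4743}{8}\right) \left(- \frac{1}{33235}\right) = \frac{279}{15640}$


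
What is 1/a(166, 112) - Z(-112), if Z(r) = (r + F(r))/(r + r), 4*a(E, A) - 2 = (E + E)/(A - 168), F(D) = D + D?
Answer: -277/110 ≈ -2.5182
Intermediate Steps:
F(D) = 2*D
a(E, A) = ½ + E/(2*(-168 + A)) (a(E, A) = ½ + ((E + E)/(A - 168))/4 = ½ + ((2*E)/(-168 + A))/4 = ½ + (2*E/(-168 + A))/4 = ½ + E/(2*(-168 + A)))
Z(r) = 3/2 (Z(r) = (r + 2*r)/(r + r) = (3*r)/((2*r)) = (3*r)*(1/(2*r)) = 3/2)
1/a(166, 112) - Z(-112) = 1/((-168 + 112 + 166)/(2*(-168 + 112))) - 1*3/2 = 1/((½)*110/(-56)) - 3/2 = 1/((½)*(-1/56)*110) - 3/2 = 1/(-55/56) - 3/2 = -56/55 - 3/2 = -277/110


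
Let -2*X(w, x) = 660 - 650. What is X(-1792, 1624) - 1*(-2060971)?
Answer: 2060966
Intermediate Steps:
X(w, x) = -5 (X(w, x) = -(660 - 650)/2 = -½*10 = -5)
X(-1792, 1624) - 1*(-2060971) = -5 - 1*(-2060971) = -5 + 2060971 = 2060966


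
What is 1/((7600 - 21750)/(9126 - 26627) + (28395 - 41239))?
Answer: -17501/224768694 ≈ -7.7862e-5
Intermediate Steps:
1/((7600 - 21750)/(9126 - 26627) + (28395 - 41239)) = 1/(-14150/(-17501) - 12844) = 1/(-14150*(-1/17501) - 12844) = 1/(14150/17501 - 12844) = 1/(-224768694/17501) = -17501/224768694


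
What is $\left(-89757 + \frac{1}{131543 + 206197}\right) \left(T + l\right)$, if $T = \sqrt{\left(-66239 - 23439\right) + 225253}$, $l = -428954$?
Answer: $\frac{6501769274724383}{168870} - \frac{30314529179 \sqrt{5423}}{67548} \approx 3.8469 \cdot 10^{10}$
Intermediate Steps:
$T = 5 \sqrt{5423}$ ($T = \sqrt{\left(-66239 - 23439\right) + 225253} = \sqrt{-89678 + 225253} = \sqrt{135575} = 5 \sqrt{5423} \approx 368.21$)
$\left(-89757 + \frac{1}{131543 + 206197}\right) \left(T + l\right) = \left(-89757 + \frac{1}{131543 + 206197}\right) \left(5 \sqrt{5423} - 428954\right) = \left(-89757 + \frac{1}{337740}\right) \left(-428954 + 5 \sqrt{5423}\right) = - \frac{30314529179 \left(-428954 + 5 \sqrt{5423}\right)}{337740} = \frac{6501769274724383}{168870} - \frac{30314529179 \sqrt{5423}}{67548}$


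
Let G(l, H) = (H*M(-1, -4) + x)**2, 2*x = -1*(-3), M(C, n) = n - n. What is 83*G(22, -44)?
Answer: 747/4 ≈ 186.75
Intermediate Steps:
M(C, n) = 0
x = 3/2 (x = (-1*(-3))/2 = (1/2)*3 = 3/2 ≈ 1.5000)
G(l, H) = 9/4 (G(l, H) = (H*0 + 3/2)**2 = (0 + 3/2)**2 = (3/2)**2 = 9/4)
83*G(22, -44) = 83*(9/4) = 747/4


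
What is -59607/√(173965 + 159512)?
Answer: -37*√4117/23 ≈ -103.22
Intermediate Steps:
-59607/√(173965 + 159512) = -59607*√4117/37053 = -37*√4117/23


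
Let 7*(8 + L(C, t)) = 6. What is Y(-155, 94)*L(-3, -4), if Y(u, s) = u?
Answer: 7750/7 ≈ 1107.1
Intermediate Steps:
L(C, t) = -50/7 (L(C, t) = -8 + (1/7)*6 = -8 + 6/7 = -50/7)
Y(-155, 94)*L(-3, -4) = -155*(-50/7) = 7750/7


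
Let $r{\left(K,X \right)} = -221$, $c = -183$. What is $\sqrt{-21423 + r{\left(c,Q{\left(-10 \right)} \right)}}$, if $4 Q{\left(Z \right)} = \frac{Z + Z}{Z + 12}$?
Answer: $2 i \sqrt{5411} \approx 147.12 i$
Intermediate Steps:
$Q{\left(Z \right)} = \frac{Z}{2 \left(12 + Z\right)}$ ($Q{\left(Z \right)} = \frac{\left(Z + Z\right) \frac{1}{Z + 12}}{4} = \frac{2 Z \frac{1}{12 + Z}}{4} = \frac{Z}{2 \left(12 + Z\right)}$)
$\sqrt{-21423 + r{\left(c,Q{\left(-10 \right)} \right)}} = \sqrt{-21423 - 221} = \sqrt{-21644} = 2 i \sqrt{5411}$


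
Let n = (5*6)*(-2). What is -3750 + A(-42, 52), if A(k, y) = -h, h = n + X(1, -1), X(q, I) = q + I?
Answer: -3690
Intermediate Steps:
X(q, I) = I + q
n = -60 (n = 30*(-2) = -60)
h = -60 (h = -60 + (-1 + 1) = -60 + 0 = -60)
A(k, y) = 60 (A(k, y) = -1*(-60) = 60)
-3750 + A(-42, 52) = -3750 + 60 = -3690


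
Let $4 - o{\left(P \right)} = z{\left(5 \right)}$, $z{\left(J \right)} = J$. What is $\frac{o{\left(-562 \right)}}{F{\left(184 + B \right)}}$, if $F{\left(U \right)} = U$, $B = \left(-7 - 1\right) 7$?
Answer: $- \frac{1}{128} \approx -0.0078125$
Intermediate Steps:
$B = -56$ ($B = \left(-8\right) 7 = -56$)
$o{\left(P \right)} = -1$ ($o{\left(P \right)} = 4 - 5 = -1$)
$\frac{o{\left(-562 \right)}}{F{\left(184 + B \right)}} = - \frac{1}{184 - 56} = - \frac{1}{128}$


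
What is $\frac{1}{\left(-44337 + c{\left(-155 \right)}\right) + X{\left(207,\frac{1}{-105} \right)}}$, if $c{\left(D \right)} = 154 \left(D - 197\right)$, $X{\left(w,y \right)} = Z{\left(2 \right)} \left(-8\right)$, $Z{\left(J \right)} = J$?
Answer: $- \frac{1}{98561} \approx -1.0146 \cdot 10^{-5}$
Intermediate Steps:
$X{\left(w,y \right)} = -16$ ($X{\left(w,y \right)} = 2 \left(-8\right) = -16$)
$c{\left(D \right)} = -30338 + 154 D$ ($c{\left(D \right)} = 154 \left(-197 + D\right) = -30338 + 154 D$)
$\frac{1}{\left(-44337 + c{\left(-155 \right)}\right) + X{\left(207,\frac{1}{-105} \right)}} = \frac{1}{\left(-44337 + \left(-30338 + 154 \left(-155\right)\right)\right) - 16} = \frac{1}{\left(-44337 - 54208\right) - 16} = \frac{1}{-98545 - 16} = \frac{1}{-98561} = - \frac{1}{98561}$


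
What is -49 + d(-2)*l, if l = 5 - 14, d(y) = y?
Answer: -31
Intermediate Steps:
l = -9
-49 + d(-2)*l = -49 - 2*(-9) = -49 + 18 = -31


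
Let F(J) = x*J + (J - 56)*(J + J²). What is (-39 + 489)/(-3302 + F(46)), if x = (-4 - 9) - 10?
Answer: -15/866 ≈ -0.017321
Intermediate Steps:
x = -23 (x = -13 - 10 = -23)
F(J) = -23*J + (-56 + J)*(J + J²) (F(J) = -23*J + (J - 56)*(J + J²) = -23*J + (-56 + J)*(J + J²))
(-39 + 489)/(-3302 + F(46)) = (-39 + 489)/(-3302 + 46*(-79 + 46² - 55*46)) = 450/(-3302 + 46*(-79 + 2116 - 2530)) = 450/(-3302 + 46*(-493)) = 450/(-3302 - 22678) = 450/(-25980) = 450*(-1/25980) = -15/866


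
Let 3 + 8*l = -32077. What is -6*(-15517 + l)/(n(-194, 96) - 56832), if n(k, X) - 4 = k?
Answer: -58581/28511 ≈ -2.0547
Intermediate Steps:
l = -4010 (l = -3/8 + (⅛)*(-32077) = -3/8 - 32077/8 = -4010)
n(k, X) = 4 + k
-6*(-15517 + l)/(n(-194, 96) - 56832) = -6*(-15517 - 4010)/((4 - 194) - 56832) = -(-117162)/(-190 - 56832) = -(-117162)/(-57022) = -(-117162)*(-1)/57022 = -6*19527/57022 = -58581/28511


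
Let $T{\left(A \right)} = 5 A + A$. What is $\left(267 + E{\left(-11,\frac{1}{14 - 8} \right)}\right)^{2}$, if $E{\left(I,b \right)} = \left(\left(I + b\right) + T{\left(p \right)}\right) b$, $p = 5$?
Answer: $\frac{94614529}{1296} \approx 73005.0$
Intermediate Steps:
$T{\left(A \right)} = 6 A$
$E{\left(I,b \right)} = b \left(30 + I + b\right)$ ($E{\left(I,b \right)} = \left(\left(I + b\right) + 6 \cdot 5\right) b = \left(\left(I + b\right) + 30\right) b = \left(30 + I + b\right) b = b \left(30 + I + b\right)$)
$\left(267 + E{\left(-11,\frac{1}{14 - 8} \right)}\right)^{2} = \left(267 + \frac{30 - 11 + \frac{1}{14 - 8}}{14 - 8}\right)^{2} = \left(267 + \frac{30 - 11 + \frac{1}{6}}{6}\right)^{2} = \left(267 + \frac{1}{6} \cdot \frac{115}{6}\right)^{2} = \left(267 + \frac{115}{36}\right)^{2} = \left(\frac{9727}{36}\right)^{2} = \frac{94614529}{1296}$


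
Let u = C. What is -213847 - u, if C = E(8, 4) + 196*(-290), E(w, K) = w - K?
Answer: -157011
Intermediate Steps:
C = -56836 (C = (8 - 1*4) + 196*(-290) = (8 - 4) - 56840 = 4 - 56840 = -56836)
u = -56836
-213847 - u = -213847 - 1*(-56836) = -213847 + 56836 = -157011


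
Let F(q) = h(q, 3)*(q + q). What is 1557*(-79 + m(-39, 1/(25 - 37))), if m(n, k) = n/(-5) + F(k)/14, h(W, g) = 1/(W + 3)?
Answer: -5432373/49 ≈ -1.1086e+5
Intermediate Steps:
h(W, g) = 1/(3 + W)
F(q) = 2*q/(3 + q) (F(q) = (q + q)/(3 + q) = (2*q)/(3 + q) = 2*q/(3 + q))
m(n, k) = -n/5 + k/(7*(3 + k)) (m(n, k) = n/(-5) + (2*k/(3 + k))/14 = n*(-⅕) + (2*k/(3 + k))*(1/14) = -n/5 + k/(7*(3 + k)))
1557*(-79 + m(-39, 1/(25 - 37))) = 1557*(-79 + (1/(7*(25 - 37)) - ⅕*(-39)*(3 + 1/(25 - 37)))/(3 + 1/(25 - 37))) = 1557*(-79 + ((⅐)/(-12) - ⅕*(-39)*(3 + 1/(-12)))/(3 + 1/(-12))) = 1557*(-79 + ((⅐)*(-1/12) - ⅕*(-39)*(3 - 1/12))/(3 - 1/12)) = 1557*(-79 + (-1/84 - ⅕*(-39)*35/12)/(35/12)) = 1557*(-79 + 12*(-1/84 + 91/4)/35) = 1557*(-79 + (12/35)*(955/42)) = 1557*(-79 + 382/49) = 1557*(-3489/49) = -5432373/49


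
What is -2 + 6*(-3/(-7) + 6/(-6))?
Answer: -38/7 ≈ -5.4286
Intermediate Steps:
-2 + 6*(-3/(-7) + 6/(-6)) = -2 + 6*(-3*(-1/7) + 6*(-1/6)) = -2 + 6*(3/7 - 1) = -2 + 6*(-4/7) = -2 - 24/7 = -38/7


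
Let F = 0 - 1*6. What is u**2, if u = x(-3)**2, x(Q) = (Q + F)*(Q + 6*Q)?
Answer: 1275989841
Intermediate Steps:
F = -6 (F = 0 - 6 = -6)
x(Q) = 7*Q*(-6 + Q) (x(Q) = (Q - 6)*(Q + 6*Q) = (-6 + Q)*(7*Q) = 7*Q*(-6 + Q))
u = 35721 (u = (7*(-3)*(-6 - 3))**2 = (7*(-3)*(-9))**2 = 189**2 = 35721)
u**2 = 35721**2 = 1275989841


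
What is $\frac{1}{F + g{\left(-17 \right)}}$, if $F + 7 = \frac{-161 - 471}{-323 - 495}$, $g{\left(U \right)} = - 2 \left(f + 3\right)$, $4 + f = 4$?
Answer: $- \frac{409}{5001} \approx -0.081784$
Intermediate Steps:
$f = 0$ ($f = -4 + 4 = 0$)
$g{\left(U \right)} = -6$ ($g{\left(U \right)} = - 2 \left(0 + 3\right) = \left(-2\right) 3 = -6$)
$F = - \frac{2547}{409}$ ($F = -7 + \frac{-161 - 471}{-323 - 495} = -7 - \frac{632}{-818} = -7 - - \frac{316}{409} = -7 + \frac{316}{409} = - \frac{2547}{409} \approx -6.2274$)
$\frac{1}{F + g{\left(-17 \right)}} = \frac{1}{- \frac{2547}{409} - 6} = \frac{1}{- \frac{5001}{409}} = - \frac{409}{5001}$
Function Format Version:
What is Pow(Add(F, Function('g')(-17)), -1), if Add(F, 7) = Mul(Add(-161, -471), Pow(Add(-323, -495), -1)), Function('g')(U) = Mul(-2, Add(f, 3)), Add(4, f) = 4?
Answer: Rational(-409, 5001) ≈ -0.081784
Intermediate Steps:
f = 0 (f = Add(-4, 4) = 0)
Function('g')(U) = -6 (Function('g')(U) = Mul(-2, Add(0, 3)) = Mul(-2, 3) = -6)
F = Rational(-2547, 409) (F = Add(-7, Mul(Add(-161, -471), Pow(Add(-323, -495), -1))) = Add(-7, Mul(-632, Pow(-818, -1))) = Add(-7, Mul(-632, Rational(-1, 818))) = Add(-7, Rational(316, 409)) = Rational(-2547, 409) ≈ -6.2274)
Pow(Add(F, Function('g')(-17)), -1) = Pow(Add(Rational(-2547, 409), -6), -1) = Pow(Rational(-5001, 409), -1) = Rational(-409, 5001)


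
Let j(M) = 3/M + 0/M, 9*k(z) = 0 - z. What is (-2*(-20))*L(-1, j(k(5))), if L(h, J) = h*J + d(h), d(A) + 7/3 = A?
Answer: 248/3 ≈ 82.667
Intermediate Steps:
d(A) = -7/3 + A
k(z) = -z/9 (k(z) = (0 - z)/9 = (-z)/9 = -z/9)
j(M) = 3/M (j(M) = 3/M + 0 = 3/M)
L(h, J) = -7/3 + h + J*h (L(h, J) = h*J + (-7/3 + h) = J*h + (-7/3 + h) = -7/3 + h + J*h)
(-2*(-20))*L(-1, j(k(5))) = (-2*(-20))*(-7/3 - 1 + (3/((-⅑*5)))*(-1)) = 40*(-7/3 - 1 + (3/(-5/9))*(-1)) = 40*(-7/3 - 1 + (3*(-9/5))*(-1)) = 40*(-7/3 - 1 - 27/5*(-1)) = 40*(-7/3 - 1 + 27/5) = 40*(31/15) = 248/3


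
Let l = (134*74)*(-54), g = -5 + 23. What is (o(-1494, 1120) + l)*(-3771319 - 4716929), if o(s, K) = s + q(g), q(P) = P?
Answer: 4557679881120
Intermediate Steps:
g = 18
o(s, K) = 18 + s (o(s, K) = s + 18 = 18 + s)
l = -535464 (l = 9916*(-54) = -535464)
(o(-1494, 1120) + l)*(-3771319 - 4716929) = ((18 - 1494) - 535464)*(-3771319 - 4716929) = (-1476 - 535464)*(-8488248) = -536940*(-8488248) = 4557679881120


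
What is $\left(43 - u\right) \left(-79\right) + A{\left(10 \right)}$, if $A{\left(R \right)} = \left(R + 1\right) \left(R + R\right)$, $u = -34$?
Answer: $-5863$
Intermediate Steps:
$A{\left(R \right)} = 2 R \left(1 + R\right)$ ($A{\left(R \right)} = \left(1 + R\right) 2 R = 2 R \left(1 + R\right)$)
$\left(43 - u\right) \left(-79\right) + A{\left(10 \right)} = \left(43 - -34\right) \left(-79\right) + 2 \cdot 10 \left(1 + 10\right) = \left(43 + 34\right) \left(-79\right) + 2 \cdot 10 \cdot 11 = 77 \left(-79\right) + 220 = -6083 + 220 = -5863$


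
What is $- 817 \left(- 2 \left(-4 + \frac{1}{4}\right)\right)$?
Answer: $- \frac{12255}{2} \approx -6127.5$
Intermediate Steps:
$- 817 \left(- 2 \left(-4 + \frac{1}{4}\right)\right) = - 817 \left(\left(-2\right) \left(- \frac{15}{4}\right)\right) = \left(-817\right) \frac{15}{2} = - \frac{12255}{2}$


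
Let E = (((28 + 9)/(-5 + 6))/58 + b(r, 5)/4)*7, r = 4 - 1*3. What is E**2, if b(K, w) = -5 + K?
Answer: 21609/3364 ≈ 6.4236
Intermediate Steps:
r = 1 (r = 4 - 3 = 1)
E = -147/58 (E = (((28 + 9)/(-5 + 6))/58 + (-5 + 1)/4)*7 = ((37/1)*(1/58) - 4*1/4)*7 = ((37*1)*(1/58) - 1)*7 = (37*(1/58) - 1)*7 = (37/58 - 1)*7 = -21/58*7 = -147/58 ≈ -2.5345)
E**2 = (-147/58)**2 = 21609/3364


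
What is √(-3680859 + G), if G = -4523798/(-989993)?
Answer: I*√3607554410846268677/989993 ≈ 1918.6*I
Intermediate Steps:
G = 4523798/989993 (G = -4523798*(-1/989993) = 4523798/989993 ≈ 4.5695)
√(-3680859 + G) = √(-3680859 + 4523798/989993) = √(-3644020120189/989993) = I*√3607554410846268677/989993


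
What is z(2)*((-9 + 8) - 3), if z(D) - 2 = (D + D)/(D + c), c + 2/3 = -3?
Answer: 8/5 ≈ 1.6000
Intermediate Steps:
c = -11/3 (c = -⅔ - 3 = -11/3 ≈ -3.6667)
z(D) = 2 + 2*D/(-11/3 + D) (z(D) = 2 + (D + D)/(D - 11/3) = 2 + (2*D)/(-11/3 + D) = 2 + 2*D/(-11/3 + D))
z(2)*((-9 + 8) - 3) = (2*(-11 + 6*2)/(-11 + 3*2))*((-9 + 8) - 3) = (2*(-11 + 12)/(-11 + 6))*(-1 - 3) = (2*1/(-5))*(-4) = (2*(-⅕)*1)*(-4) = -⅖*(-4) = 8/5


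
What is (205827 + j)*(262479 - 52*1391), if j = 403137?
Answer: 115792677708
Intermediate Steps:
(205827 + j)*(262479 - 52*1391) = (205827 + 403137)*(262479 - 52*1391) = 608964*(262479 - 72332) = 608964*190147 = 115792677708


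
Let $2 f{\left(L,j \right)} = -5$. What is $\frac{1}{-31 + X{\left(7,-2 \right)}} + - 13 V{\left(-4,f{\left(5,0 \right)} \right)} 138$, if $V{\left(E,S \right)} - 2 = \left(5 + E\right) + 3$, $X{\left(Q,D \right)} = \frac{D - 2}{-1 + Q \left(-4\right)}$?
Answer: $- \frac{9633809}{895} \approx -10764.0$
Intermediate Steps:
$f{\left(L,j \right)} = - \frac{5}{2}$ ($f{\left(L,j \right)} = \frac{1}{2} \left(-5\right) = - \frac{5}{2}$)
$X{\left(Q,D \right)} = \frac{-2 + D}{-1 - 4 Q}$
$V{\left(E,S \right)} = 10 + E$ ($V{\left(E,S \right)} = 2 + \left(\left(5 + E\right) + 3\right) = 2 + \left(8 + E\right) = 10 + E$)
$\frac{1}{-31 + X{\left(7,-2 \right)}} + - 13 V{\left(-4,f{\left(5,0 \right)} \right)} 138 = \frac{1}{-31 + \frac{2 - -2}{1 + 4 \cdot 7}} + - 13 \left(10 - 4\right) 138 = \frac{1}{-31 + \frac{2 + 2}{1 + 28}} + \left(-13\right) 6 \cdot 138 = \frac{1}{-31 + \frac{1}{29} \cdot 4} - 10764 = \frac{1}{-31 + \frac{4}{29}} - 10764 = \frac{1}{- \frac{895}{29}} - 10764 = - \frac{29}{895} - 10764 = - \frac{9633809}{895}$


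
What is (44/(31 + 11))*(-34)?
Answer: -748/21 ≈ -35.619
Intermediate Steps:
(44/(31 + 11))*(-34) = (44/42)*(-34) = (44*(1/42))*(-34) = (22/21)*(-34) = -748/21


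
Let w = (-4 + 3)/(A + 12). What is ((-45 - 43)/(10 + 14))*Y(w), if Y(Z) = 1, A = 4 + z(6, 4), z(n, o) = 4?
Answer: -11/3 ≈ -3.6667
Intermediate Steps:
A = 8 (A = 4 + 4 = 8)
w = -1/20 (w = (-4 + 3)/(8 + 12) = -1/20 ≈ -0.050000)
((-45 - 43)/(10 + 14))*Y(w) = ((-45 - 43)/(10 + 14))*1 = -88/24*1 = -88*1/24*1 = -11/3*1 = -11/3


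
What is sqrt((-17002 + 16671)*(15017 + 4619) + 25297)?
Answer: I*sqrt(6474219) ≈ 2544.4*I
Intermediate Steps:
sqrt((-17002 + 16671)*(15017 + 4619) + 25297) = sqrt(-331*19636 + 25297) = sqrt(-6499516 + 25297) = sqrt(-6474219) = I*sqrt(6474219)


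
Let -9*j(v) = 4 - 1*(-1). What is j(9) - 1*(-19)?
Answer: 166/9 ≈ 18.444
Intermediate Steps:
j(v) = -5/9 (j(v) = -(4 - 1*(-1))/9 = -(4 + 1)/9 = -⅑*5 = -5/9)
j(9) - 1*(-19) = -5/9 - 1*(-19) = -5/9 + 19 = 166/9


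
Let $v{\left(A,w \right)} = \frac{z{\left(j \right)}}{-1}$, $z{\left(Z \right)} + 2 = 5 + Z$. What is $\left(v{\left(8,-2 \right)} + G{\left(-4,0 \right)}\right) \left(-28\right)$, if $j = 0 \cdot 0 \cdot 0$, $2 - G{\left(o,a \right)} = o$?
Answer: $-84$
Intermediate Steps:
$G{\left(o,a \right)} = 2 - o$
$j = 0$ ($j = 0 \cdot 0 = 0$)
$z{\left(Z \right)} = 3 + Z$ ($z{\left(Z \right)} = -2 + \left(5 + Z\right) = 3 + Z$)
$v{\left(A,w \right)} = -3$ ($v{\left(A,w \right)} = \frac{3 + 0}{-1} = 3 \left(-1\right) = -3$)
$\left(v{\left(8,-2 \right)} + G{\left(-4,0 \right)}\right) \left(-28\right) = \left(-3 + \left(2 - -4\right)\right) \left(-28\right) = \left(-3 + \left(2 + 4\right)\right) \left(-28\right) = \left(-3 + 6\right) \left(-28\right) = 3 \left(-28\right) = -84$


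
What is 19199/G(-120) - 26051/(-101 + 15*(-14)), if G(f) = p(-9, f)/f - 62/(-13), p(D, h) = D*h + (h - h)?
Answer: -76188752/17105 ≈ -4454.2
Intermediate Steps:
p(D, h) = D*h (p(D, h) = D*h + 0 = D*h)
G(f) = -55/13 (G(f) = (-9*f)/f - 62/(-13) = -9 - 62*(-1/13) = -9 + 62/13 = -55/13)
19199/G(-120) - 26051/(-101 + 15*(-14)) = 19199/(-55/13) - 26051/(-101 + 15*(-14)) = 19199*(-13/55) - 26051/(-101 - 210) = -249587/55 - 26051/(-311) = -249587/55 - 26051*(-1/311) = -249587/55 + 26051/311 = -76188752/17105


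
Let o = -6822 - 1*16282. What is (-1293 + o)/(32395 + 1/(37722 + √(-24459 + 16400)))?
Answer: 24397*(-√8059 + 37722*I)/(-1222004191*I + 32395*√8059) ≈ -0.75311 - 9.0949e-13*I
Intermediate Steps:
o = -23104 (o = -6822 - 16282 = -23104)
(-1293 + o)/(32395 + 1/(37722 + √(-24459 + 16400))) = (-1293 - 23104)/(32395 + 1/(37722 + √(-24459 + 16400))) = -24397/(32395 + 1/(37722 + √(-8059))) = -24397/(32395 + 1/(37722 + I*√8059))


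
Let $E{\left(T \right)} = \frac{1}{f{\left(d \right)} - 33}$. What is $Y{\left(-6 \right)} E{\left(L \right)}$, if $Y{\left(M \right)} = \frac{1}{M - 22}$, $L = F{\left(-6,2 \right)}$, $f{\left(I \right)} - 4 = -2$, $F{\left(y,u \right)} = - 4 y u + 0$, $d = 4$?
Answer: $\frac{1}{868} \approx 0.0011521$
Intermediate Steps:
$F{\left(y,u \right)} = - 4 u y$ ($F{\left(y,u \right)} = - 4 u y + 0 = - 4 u y$)
$f{\left(I \right)} = 2$ ($f{\left(I \right)} = 4 - 2 = 2$)
$L = 48$ ($L = \left(-4\right) 2 \left(-6\right) = 48$)
$E{\left(T \right)} = - \frac{1}{31}$ ($E{\left(T \right)} = \frac{1}{2 - 33} = \frac{1}{-31} = - \frac{1}{31}$)
$Y{\left(M \right)} = \frac{1}{-22 + M}$
$Y{\left(-6 \right)} E{\left(L \right)} = \frac{1}{-22 - 6} \left(- \frac{1}{31}\right) = \frac{1}{-28} \left(- \frac{1}{31}\right) = \left(- \frac{1}{28}\right) \left(- \frac{1}{31}\right) = \frac{1}{868}$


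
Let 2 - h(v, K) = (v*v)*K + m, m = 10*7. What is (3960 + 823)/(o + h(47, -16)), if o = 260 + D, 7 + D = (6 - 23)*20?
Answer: 4783/35189 ≈ 0.13592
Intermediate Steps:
D = -347 (D = -7 + (6 - 23)*20 = -7 - 17*20 = -7 - 340 = -347)
m = 70
h(v, K) = -68 - K*v² (h(v, K) = 2 - ((v*v)*K + 70) = 2 - (v²*K + 70) = 2 - (K*v² + 70) = 2 - (70 + K*v²) = 2 + (-70 - K*v²) = -68 - K*v²)
o = -87 (o = 260 - 347 = -87)
(3960 + 823)/(o + h(47, -16)) = (3960 + 823)/(-87 + (-68 - 1*(-16)*47²)) = 4783/(-87 + (-68 - 1*(-16)*2209)) = 4783/(-87 + (-68 + 35344)) = 4783/(-87 + 35276) = 4783/35189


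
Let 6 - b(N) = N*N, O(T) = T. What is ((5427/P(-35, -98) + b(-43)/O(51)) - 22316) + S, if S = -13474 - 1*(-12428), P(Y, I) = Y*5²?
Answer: -1044418652/44625 ≈ -23404.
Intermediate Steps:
P(Y, I) = 25*Y (P(Y, I) = Y*25 = 25*Y)
b(N) = 6 - N² (b(N) = 6 - N*N = 6 - N²)
S = -1046 (S = -13474 + 12428 = -1046)
((5427/P(-35, -98) + b(-43)/O(51)) - 22316) + S = ((5427/((25*(-35))) + (6 - 1*(-43)²)/51) - 22316) - 1046 = ((5427/(-875) + (6 - 1*1849)*(1/51)) - 22316) - 1046 = ((5427*(-1/875) + (6 - 1849)*(1/51)) - 22316) - 1046 = ((-5427/875 - 1843*1/51) - 22316) - 1046 = ((-5427/875 - 1843/51) - 22316) - 1046 = (-1889402/44625 - 22316) - 1046 = -997740902/44625 - 1046 = -1044418652/44625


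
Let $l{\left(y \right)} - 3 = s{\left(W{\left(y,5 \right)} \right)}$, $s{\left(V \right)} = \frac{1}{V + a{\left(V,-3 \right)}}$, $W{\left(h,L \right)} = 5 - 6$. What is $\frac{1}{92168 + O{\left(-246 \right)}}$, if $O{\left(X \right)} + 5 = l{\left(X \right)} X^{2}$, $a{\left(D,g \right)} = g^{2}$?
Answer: $\frac{2}{562551} \approx 3.5552 \cdot 10^{-6}$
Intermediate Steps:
$W{\left(h,L \right)} = -1$ ($W{\left(h,L \right)} = 5 - 6 = -1$)
$s{\left(V \right)} = \frac{1}{9 + V}$ ($s{\left(V \right)} = \frac{1}{V + \left(-3\right)^{2}} = \frac{1}{V + 9} = \frac{1}{9 + V}$)
$l{\left(y \right)} = \frac{25}{8}$ ($l{\left(y \right)} = 3 + \frac{1}{9 - 1} = 3 + \frac{1}{8} = \frac{25}{8}$)
$O{\left(X \right)} = -5 + \frac{25 X^{2}}{8}$
$\frac{1}{92168 + O{\left(-246 \right)}} = \frac{1}{92168 - \left(5 - \frac{25 \left(-246\right)^{2}}{8}\right)} = \frac{1}{92168 + \left(-5 + \frac{25}{8} \cdot 60516\right)} = \frac{1}{92168 + \left(-5 + \frac{378225}{2}\right)} = \frac{1}{92168 + \frac{378215}{2}} = \frac{1}{\frac{562551}{2}} = \frac{2}{562551}$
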